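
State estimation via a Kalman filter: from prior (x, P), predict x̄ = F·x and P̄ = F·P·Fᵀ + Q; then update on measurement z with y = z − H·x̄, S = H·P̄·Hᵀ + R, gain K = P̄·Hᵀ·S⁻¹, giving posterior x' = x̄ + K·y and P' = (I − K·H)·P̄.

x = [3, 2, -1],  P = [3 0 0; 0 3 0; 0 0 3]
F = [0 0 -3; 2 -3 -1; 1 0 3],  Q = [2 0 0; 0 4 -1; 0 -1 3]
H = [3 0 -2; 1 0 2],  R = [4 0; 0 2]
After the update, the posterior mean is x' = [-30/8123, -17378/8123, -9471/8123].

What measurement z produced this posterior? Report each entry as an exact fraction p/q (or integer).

x̄ = F·x = [3, 1, 0]
P̄ = F·P·Fᵀ + Q = [29 9 -27; 9 46 -4; -27 -4 33]
S = H·P̄·Hᵀ + R = [721 -153; -153 55]
K = P̄·Hᵀ·S⁻¹ = [1965/8123 1774/8123; 1039/8123 3038/8123; -1059/8123 2814/8123]
x' − x̄ = [-24399/8123, -25501/8123, -9471/8123] = K·y
y = (KᵀK)⁻¹·Kᵀ·(x' − x̄) = [-7, -6]
z = y + H·x̄ = [-7, -6] + [9, 3] = [2, -3]

z = [2, -3]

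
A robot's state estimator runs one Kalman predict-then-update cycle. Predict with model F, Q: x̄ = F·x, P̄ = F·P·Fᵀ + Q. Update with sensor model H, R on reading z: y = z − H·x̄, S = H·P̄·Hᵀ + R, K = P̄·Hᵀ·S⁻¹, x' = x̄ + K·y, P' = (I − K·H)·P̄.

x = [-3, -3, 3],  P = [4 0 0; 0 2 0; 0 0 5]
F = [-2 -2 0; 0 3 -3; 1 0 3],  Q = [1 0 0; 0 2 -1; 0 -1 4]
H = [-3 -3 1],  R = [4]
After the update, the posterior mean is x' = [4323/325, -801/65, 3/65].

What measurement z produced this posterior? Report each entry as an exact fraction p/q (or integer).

x̄ = F·x = [12, -18, 6]
P̄ = F·P·Fᵀ + Q = [25 -12 -8; -12 65 -46; -8 -46 53]
S = H·P̄·Hᵀ + R = [975]
K = P̄·Hᵀ·S⁻¹ = [-47/975; -41/195; 43/195]
x' − x̄ = [423/325, 369/65, -387/65] = K·y
y = (KᵀK)⁻¹·Kᵀ·(x' − x̄) = [-27]
z = y + H·x̄ = [-27] + [24] = [-3]

z = [-3]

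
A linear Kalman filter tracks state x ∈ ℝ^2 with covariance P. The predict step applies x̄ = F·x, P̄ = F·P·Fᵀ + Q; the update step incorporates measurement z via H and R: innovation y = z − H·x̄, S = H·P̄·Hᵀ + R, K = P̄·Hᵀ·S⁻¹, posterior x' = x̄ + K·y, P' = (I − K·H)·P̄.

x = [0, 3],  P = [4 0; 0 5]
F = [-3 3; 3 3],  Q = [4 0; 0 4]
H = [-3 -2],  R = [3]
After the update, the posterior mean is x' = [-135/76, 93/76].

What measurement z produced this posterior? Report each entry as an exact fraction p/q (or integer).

z = [3]

x̄ = F·x = [9, 9]
P̄ = F·P·Fᵀ + Q = [85 9; 9 85]
S = H·P̄·Hᵀ + R = [1216]
K = P̄·Hᵀ·S⁻¹ = [-273/1216; -197/1216]
x' − x̄ = [-819/76, -591/76] = K·y
y = (KᵀK)⁻¹·Kᵀ·(x' − x̄) = [48]
z = y + H·x̄ = [48] + [-45] = [3]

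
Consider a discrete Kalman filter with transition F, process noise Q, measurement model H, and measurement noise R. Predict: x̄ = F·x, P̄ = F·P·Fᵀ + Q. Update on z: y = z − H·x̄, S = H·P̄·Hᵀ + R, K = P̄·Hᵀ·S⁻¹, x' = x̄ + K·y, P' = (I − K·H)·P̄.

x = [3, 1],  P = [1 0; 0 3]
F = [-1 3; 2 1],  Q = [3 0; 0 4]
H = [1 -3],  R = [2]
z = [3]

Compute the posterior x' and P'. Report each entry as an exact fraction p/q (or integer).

x̄ = F·x = [0, 7]
P̄ = F·P·Fᵀ + Q = [31 7; 7 11]
y = z − H·x̄ = [24]
S = H·P̄·Hᵀ + R = [90]
K = P̄·Hᵀ·S⁻¹ = [1/9; -13/45]
x' = x̄ + K·y = [8/3, 1/15]
P' = (I − K·H)·P̄ = [269/9 89/9; 89/9 157/45]

x' = [8/3, 1/15]
P' = [269/9 89/9; 89/9 157/45]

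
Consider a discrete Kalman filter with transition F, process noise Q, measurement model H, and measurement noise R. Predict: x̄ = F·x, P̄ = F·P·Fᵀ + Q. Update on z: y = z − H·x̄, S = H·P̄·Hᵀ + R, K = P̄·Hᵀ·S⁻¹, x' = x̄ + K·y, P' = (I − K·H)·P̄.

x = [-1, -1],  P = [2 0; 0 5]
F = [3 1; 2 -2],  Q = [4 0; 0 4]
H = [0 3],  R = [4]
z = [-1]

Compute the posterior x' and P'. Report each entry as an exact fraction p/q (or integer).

x' = [-587/146, -24/73]
P' = [1962/73 2/73; 2/73 32/73]

x̄ = F·x = [-4, 0]
P̄ = F·P·Fᵀ + Q = [27 2; 2 32]
y = z − H·x̄ = [-1]
S = H·P̄·Hᵀ + R = [292]
K = P̄·Hᵀ·S⁻¹ = [3/146; 24/73]
x' = x̄ + K·y = [-587/146, -24/73]
P' = (I − K·H)·P̄ = [1962/73 2/73; 2/73 32/73]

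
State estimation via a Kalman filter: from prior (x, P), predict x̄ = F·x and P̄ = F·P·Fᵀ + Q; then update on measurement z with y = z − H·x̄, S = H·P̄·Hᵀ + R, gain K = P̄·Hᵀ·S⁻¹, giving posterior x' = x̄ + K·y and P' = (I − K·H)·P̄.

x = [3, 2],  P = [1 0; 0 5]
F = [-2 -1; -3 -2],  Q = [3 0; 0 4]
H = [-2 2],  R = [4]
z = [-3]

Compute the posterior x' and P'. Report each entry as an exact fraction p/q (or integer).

x' = [-7, -35/4]
P' = [76/7 78/7; 78/7 173/14]

x̄ = F·x = [-8, -13]
P̄ = F·P·Fᵀ + Q = [12 16; 16 33]
y = z − H·x̄ = [7]
S = H·P̄·Hᵀ + R = [56]
K = P̄·Hᵀ·S⁻¹ = [1/7; 17/28]
x' = x̄ + K·y = [-7, -35/4]
P' = (I − K·H)·P̄ = [76/7 78/7; 78/7 173/14]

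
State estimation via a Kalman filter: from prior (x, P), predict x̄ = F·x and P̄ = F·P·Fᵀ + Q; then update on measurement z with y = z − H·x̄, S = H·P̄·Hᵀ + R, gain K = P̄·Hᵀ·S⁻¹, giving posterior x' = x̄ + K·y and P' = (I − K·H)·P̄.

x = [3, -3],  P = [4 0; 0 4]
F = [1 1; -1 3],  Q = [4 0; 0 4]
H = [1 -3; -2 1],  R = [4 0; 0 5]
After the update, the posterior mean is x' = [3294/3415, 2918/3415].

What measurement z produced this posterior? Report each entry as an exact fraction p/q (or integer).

x̄ = F·x = [0, -12]
P̄ = F·P·Fᵀ + Q = [12 8; 8 44]
S = H·P̄·Hᵀ + R = [364 -100; -100 65]
K = P̄·Hᵀ·S⁻¹ = [-119/683 -1756/3415; -263/683 -552/3415]
x' − x̄ = [3294/3415, 43898/3415] = K·y
y = (KᵀK)⁻¹·Kᵀ·(x' − x̄) = [-38, 11]
z = y + H·x̄ = [-38, 11] + [36, -12] = [-2, -1]

z = [-2, -1]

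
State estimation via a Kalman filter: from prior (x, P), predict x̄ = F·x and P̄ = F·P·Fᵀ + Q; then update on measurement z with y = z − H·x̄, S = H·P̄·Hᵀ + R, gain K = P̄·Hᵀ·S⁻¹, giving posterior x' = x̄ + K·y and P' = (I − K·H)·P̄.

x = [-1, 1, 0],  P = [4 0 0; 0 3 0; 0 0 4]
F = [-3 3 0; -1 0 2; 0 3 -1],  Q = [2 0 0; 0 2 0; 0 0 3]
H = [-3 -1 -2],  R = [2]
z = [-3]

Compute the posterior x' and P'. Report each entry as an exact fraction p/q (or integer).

x' = [912/1109, 185/1109, 225/1109]
P' = [3964/1109 2346/1109 -6858/1109; 2346/1109 22634/1109 -14794/1109; -6858/1109 -14794/1109 17825/1109]

x̄ = F·x = [6, 1, 3]
P̄ = F·P·Fᵀ + Q = [65 12 27; 12 22 -8; 27 -8 34]
y = z − H·x̄ = [22]
S = H·P̄·Hᵀ + R = [1109]
K = P̄·Hᵀ·S⁻¹ = [-261/1109; -42/1109; -141/1109]
x' = x̄ + K·y = [912/1109, 185/1109, 225/1109]
P' = (I − K·H)·P̄ = [3964/1109 2346/1109 -6858/1109; 2346/1109 22634/1109 -14794/1109; -6858/1109 -14794/1109 17825/1109]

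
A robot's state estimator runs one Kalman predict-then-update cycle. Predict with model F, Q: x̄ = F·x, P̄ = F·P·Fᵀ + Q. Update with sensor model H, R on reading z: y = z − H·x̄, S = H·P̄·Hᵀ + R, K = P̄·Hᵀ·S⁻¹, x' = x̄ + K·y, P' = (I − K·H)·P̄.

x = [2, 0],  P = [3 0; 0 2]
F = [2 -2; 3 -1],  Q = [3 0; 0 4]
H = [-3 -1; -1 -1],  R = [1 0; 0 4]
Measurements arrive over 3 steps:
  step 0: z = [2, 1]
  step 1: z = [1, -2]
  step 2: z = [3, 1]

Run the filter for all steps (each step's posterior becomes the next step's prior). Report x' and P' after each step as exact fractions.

step 0: x' = [-1957/2692, 477/2692], P' = [1467/2692 -3487/2692; -3487/2692 10307/2692]
step 1: x' = [-621993/1695767, 545787/1695767], P' = [687028/1695767 -1512984/1695767; -1512984/1695767 4524504/1695767]
step 2: x' = [-2374748615/3081105581, -1995426482/3081105581], P' = [1248333564/3081105581 -2748979144/3081105581; -2748979144/3081105581 8218039176/3081105581]

step 0: x̄ = F·x = [4, 6]
step 0: P̄ = F·P·Fᵀ + Q = [23 22; 22 33]
step 0: y = z − H·x̄ = [20, 11]
step 0: S = H·P̄·Hᵀ + R = [373 190; 190 104]
step 0: K = P̄·Hᵀ·S⁻¹ = [-457/1346 505/2692; 77/1346 -1705/2692]
step 0: x' = x̄ + K·y = [-1957/2692, 477/2692]
step 0: P' = (I − K·H)·P̄ = [1467/2692 -3487/2692; -3487/2692 10307/2692]
step 1: x̄ = F·x = [-1217/673, -1587/673]
step 1: P̄ = F·P·Fᵀ + Q = [20767/673 14328/673; 14328/673 13800/673]
step 1: y = z − H·x̄ = [-4565/673, -4150/673]
step 1: S = H·P̄·Hᵀ + R = [287344/673 133413/673; 133413/673 65915/673]
step 1: K = P̄·Hᵀ·S⁻¹ = [-548100/1695767 206489/1695767; 14448/1695767 -752880/1695767]
step 1: x' = x̄ + K·y = [-621993/1695767, 545787/1695767]
step 1: P' = (I − K·H)·P̄ = [687028/1695767 -1512984/1695767; -1512984/1695767 4524504/1695767]
step 2: x̄ = F·x = [-2335560/1695767, -2411766/1695767]
step 2: P̄ = F·P·Fᵀ + Q = [38037301/1695767 25275048/1695767; 25275048/1695767 26568728/1695767]
step 2: y = z − H·x̄ = [-4331145/1695767, -3051559/1695767]
step 2: S = H·P̄·Hᵀ + R = [522250492/1695767 241780823/1695767; 241780823/1695767 121939193/1695767]
step 2: K = P̄·Hᵀ·S⁻¹ = [-996021548/3081105581 375161395/3081105581; 28898256/3081105581 -1367265008/3081105581]
step 2: x' = x̄ + K·y = [-2374748615/3081105581, -1995426482/3081105581]
step 2: P' = (I − K·H)·P̄ = [1248333564/3081105581 -2748979144/3081105581; -2748979144/3081105581 8218039176/3081105581]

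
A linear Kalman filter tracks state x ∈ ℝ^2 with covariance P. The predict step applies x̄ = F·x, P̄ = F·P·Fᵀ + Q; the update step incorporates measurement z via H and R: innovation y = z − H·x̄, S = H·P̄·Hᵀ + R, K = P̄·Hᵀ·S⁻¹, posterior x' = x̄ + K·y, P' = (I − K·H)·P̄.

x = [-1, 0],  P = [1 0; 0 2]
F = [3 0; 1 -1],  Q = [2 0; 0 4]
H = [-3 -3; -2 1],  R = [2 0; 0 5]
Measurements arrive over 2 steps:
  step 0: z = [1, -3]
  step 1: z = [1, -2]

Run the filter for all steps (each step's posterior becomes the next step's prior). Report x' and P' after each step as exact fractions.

step 0: x' = [2003/3338, -3133/3338], P' = [1653/3338 -1379/3338; -1379/3338 1837/3338]
step 1: x' = [4628183/11085969, -7695052/11085969], P' = [4998626/11085969 -4081528/11085969; -4081528/11085969 5589704/11085969]

step 0: x̄ = F·x = [-3, -1]
step 0: P̄ = F·P·Fᵀ + Q = [11 3; 3 7]
step 0: y = z − H·x̄ = [-11, -8]
step 0: S = H·P̄·Hᵀ + R = [218 54; 54 44]
step 0: K = P̄·Hᵀ·S⁻¹ = [-411/3338 -937/3338; -687/3338 919/3338]
step 0: x' = x̄ + K·y = [2003/3338, -3133/3338]
step 0: P' = (I − K·H)·P̄ = [1653/3338 -1379/3338; -1379/3338 1837/3338]
step 1: x̄ = F·x = [6009/3338, 2568/1669]
step 1: P̄ = F·P·Fᵀ + Q = [21553/3338 4548/1669; 4548/1669 9800/1669]
step 1: y = z − H·x̄ = [36773/3338, 103/1669]
step 1: S = H·P̄·Hᵀ + R = [540781/3338 48903/1669; 48903/1669 43059/1669]
step 1: K = P̄·Hᵀ·S⁻¹ = [-458549/3695323 -2815756/11085969; -754088/3695323 2750552/11085969]
step 1: x' = x̄ + K·y = [4628183/11085969, -7695052/11085969]
step 1: P' = (I − K·H)·P̄ = [4998626/11085969 -4081528/11085969; -4081528/11085969 5589704/11085969]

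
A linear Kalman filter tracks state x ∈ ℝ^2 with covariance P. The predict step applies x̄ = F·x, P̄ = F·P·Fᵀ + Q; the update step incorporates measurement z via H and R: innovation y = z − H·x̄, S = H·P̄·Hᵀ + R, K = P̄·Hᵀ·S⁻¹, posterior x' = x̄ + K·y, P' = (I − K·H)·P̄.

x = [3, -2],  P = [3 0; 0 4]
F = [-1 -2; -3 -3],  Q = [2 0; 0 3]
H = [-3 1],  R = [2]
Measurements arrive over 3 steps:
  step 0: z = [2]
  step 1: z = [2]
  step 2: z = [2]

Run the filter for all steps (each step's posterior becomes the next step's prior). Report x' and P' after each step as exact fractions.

step 0: x̄ = F·x = [1, -3]
step 0: P̄ = F·P·Fᵀ + Q = [21 33; 33 66]
step 0: y = z − H·x̄ = [8]
step 0: S = H·P̄·Hᵀ + R = [59]
step 0: K = P̄·Hᵀ·S⁻¹ = [-30/59; -33/59]
step 0: x' = x̄ + K·y = [-181/59, -441/59]
step 0: P' = (I − K·H)·P̄ = [339/59 957/59; 957/59 2805/59]
step 1: x̄ = F·x = [1063/59, 1866/59]
step 1: P̄ = F·P·Fᵀ + Q = [15505/59 26460/59; 26460/59 45699/59]
step 1: y = z − H·x̄ = [1441/59]
step 1: S = H·P̄·Hᵀ + R = [26602/59]
step 1: K = P̄·Hᵀ·S⁻¹ = [-20055/26602; -33681/26602]
step 1: x' = x̄ + K·y = [-10531/26602, 18729/26602]
step 1: P' = (I − K·H)·P̄ = [173915/26602 481635/26602; 481635/26602 1377543/26602]
step 2: x̄ = F·x = [-26927/26602, -12297/13301]
step 2: P̄ = F·P·Fᵀ + Q = [7663831/26602 6560859/13301; 6560859/13301 11356179/13301]
step 2: y = z − H·x̄ = [-2983/26602]
step 2: S = H·P̄·Hᵀ + R = [13009733/26602]
step 2: K = P̄·Hᵀ·S⁻¹ = [-9869775/13009733; -16652796/13009733]
step 2: x' = x̄ + K·y = [-12061933/13009733, -10160367/13009733]
step 2: P' = (I − K·H)·P̄ = [86156549/13009733 238730097/13009733; 238730097/13009733 682884699/13009733]

step 0: x' = [-181/59, -441/59], P' = [339/59 957/59; 957/59 2805/59]
step 1: x' = [-10531/26602, 18729/26602], P' = [173915/26602 481635/26602; 481635/26602 1377543/26602]
step 2: x' = [-12061933/13009733, -10160367/13009733], P' = [86156549/13009733 238730097/13009733; 238730097/13009733 682884699/13009733]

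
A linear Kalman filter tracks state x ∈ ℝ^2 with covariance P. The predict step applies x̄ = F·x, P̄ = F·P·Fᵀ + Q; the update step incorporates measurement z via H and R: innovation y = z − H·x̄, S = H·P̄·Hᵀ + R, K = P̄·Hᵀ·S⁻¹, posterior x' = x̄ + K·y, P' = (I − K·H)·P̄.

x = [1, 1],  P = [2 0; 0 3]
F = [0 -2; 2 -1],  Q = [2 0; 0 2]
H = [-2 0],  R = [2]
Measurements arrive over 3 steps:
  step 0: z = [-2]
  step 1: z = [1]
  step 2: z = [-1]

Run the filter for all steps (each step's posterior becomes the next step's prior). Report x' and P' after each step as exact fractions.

step 0: x̄ = F·x = [-2, 1]
step 0: P̄ = F·P·Fᵀ + Q = [14 6; 6 13]
step 0: y = z − H·x̄ = [-6]
step 0: S = H·P̄·Hᵀ + R = [58]
step 0: K = P̄·Hᵀ·S⁻¹ = [-14/29; -6/29]
step 0: x' = x̄ + K·y = [26/29, 65/29]
step 0: P' = (I − K·H)·P̄ = [14/29 6/29; 6/29 305/29]
step 1: x̄ = F·x = [-130/29, -13/29]
step 1: P̄ = F·P·Fᵀ + Q = [1278/29 586/29; 586/29 395/29]
step 1: y = z − H·x̄ = [-231/29]
step 1: S = H·P̄·Hᵀ + R = [5170/29]
step 1: K = P̄·Hᵀ·S⁻¹ = [-1278/2585; -586/2585]
step 1: x' = x̄ + K·y = [-128/235, 319/235]
step 1: P' = (I − K·H)·P̄ = [1278/2585 586/2585; 586/2585 11527/2585]
step 2: x̄ = F·x = [-638/235, -115/47]
step 2: P̄ = F·P·Fᵀ + Q = [51278/2585 4142/517; 4142/517 3893/517]
step 2: y = z − H·x̄ = [-1511/235]
step 2: S = H·P̄·Hᵀ + R = [210282/2585]
step 2: K = P̄·Hᵀ·S⁻¹ = [-51278/105141; -20710/105141]
step 2: x' = x̄ + K·y = [44260/105141, -124099/105141]
step 2: P' = (I − K·H)·P̄ = [51278/105141 20710/105141; 20710/105141 459869/105141]

step 0: x' = [26/29, 65/29], P' = [14/29 6/29; 6/29 305/29]
step 1: x' = [-128/235, 319/235], P' = [1278/2585 586/2585; 586/2585 11527/2585]
step 2: x' = [44260/105141, -124099/105141], P' = [51278/105141 20710/105141; 20710/105141 459869/105141]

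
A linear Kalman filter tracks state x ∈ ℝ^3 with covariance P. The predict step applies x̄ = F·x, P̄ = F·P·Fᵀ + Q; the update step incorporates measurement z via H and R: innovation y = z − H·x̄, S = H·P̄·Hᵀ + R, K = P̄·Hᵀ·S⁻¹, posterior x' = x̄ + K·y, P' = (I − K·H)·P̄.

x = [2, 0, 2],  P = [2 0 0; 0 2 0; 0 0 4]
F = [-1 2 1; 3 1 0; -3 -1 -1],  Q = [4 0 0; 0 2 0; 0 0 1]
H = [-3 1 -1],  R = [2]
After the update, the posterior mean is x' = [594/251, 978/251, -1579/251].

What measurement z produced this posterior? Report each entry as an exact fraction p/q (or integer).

x̄ = F·x = [0, 6, -8]
P̄ = F·P·Fᵀ + Q = [18 -2 -2; -2 22 -20; -2 -20 25]
S = H·P̄·Hᵀ + R = [251]
K = P̄·Hᵀ·S⁻¹ = [-54/251; 48/251; -39/251]
x' − x̄ = [594/251, -528/251, 429/251] = K·y
y = (KᵀK)⁻¹·Kᵀ·(x' − x̄) = [-11]
z = y + H·x̄ = [-11] + [14] = [3]

z = [3]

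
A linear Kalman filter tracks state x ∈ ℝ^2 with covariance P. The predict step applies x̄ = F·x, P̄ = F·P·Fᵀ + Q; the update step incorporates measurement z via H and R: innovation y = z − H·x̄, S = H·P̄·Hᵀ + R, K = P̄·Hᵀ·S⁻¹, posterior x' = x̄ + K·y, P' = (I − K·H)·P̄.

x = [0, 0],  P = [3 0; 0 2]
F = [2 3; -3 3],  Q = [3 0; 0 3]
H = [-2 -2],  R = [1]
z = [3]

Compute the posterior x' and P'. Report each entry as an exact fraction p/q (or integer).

x' = [-198/325, -288/325]
P' = [6369/325 -6336/325; -6336/325 6384/325]

x̄ = F·x = [0, 0]
P̄ = F·P·Fᵀ + Q = [33 0; 0 48]
y = z − H·x̄ = [3]
S = H·P̄·Hᵀ + R = [325]
K = P̄·Hᵀ·S⁻¹ = [-66/325; -96/325]
x' = x̄ + K·y = [-198/325, -288/325]
P' = (I − K·H)·P̄ = [6369/325 -6336/325; -6336/325 6384/325]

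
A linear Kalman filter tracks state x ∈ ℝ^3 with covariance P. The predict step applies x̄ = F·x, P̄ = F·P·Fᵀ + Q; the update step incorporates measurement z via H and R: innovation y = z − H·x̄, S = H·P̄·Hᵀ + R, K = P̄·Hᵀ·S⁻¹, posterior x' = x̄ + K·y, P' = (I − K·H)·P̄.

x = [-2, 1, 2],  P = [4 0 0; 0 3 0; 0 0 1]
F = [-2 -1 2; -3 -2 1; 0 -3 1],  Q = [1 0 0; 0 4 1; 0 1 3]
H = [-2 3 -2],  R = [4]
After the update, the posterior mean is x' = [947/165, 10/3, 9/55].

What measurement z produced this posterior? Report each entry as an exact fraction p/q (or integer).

z = [-2]

x̄ = F·x = [7, 6, -1]
P̄ = F·P·Fᵀ + Q = [24 32 11; 32 53 20; 11 20 31]
S = H·P̄·Hᵀ + R = [165]
K = P̄·Hᵀ·S⁻¹ = [26/165; 1/3; -8/55]
x' − x̄ = [-208/165, -8/3, 64/55] = K·y
y = (KᵀK)⁻¹·Kᵀ·(x' − x̄) = [-8]
z = y + H·x̄ = [-8] + [6] = [-2]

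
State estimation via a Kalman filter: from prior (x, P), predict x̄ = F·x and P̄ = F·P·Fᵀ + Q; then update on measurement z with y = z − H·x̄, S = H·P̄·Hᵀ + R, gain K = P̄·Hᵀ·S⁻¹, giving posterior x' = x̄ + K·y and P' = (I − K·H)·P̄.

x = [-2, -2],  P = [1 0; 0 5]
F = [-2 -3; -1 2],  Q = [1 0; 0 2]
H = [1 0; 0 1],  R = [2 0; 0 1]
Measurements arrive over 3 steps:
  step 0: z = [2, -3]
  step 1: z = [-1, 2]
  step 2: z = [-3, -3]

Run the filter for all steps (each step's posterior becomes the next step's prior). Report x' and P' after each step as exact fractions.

step 0: x̄ = F·x = [10, -2]
step 0: P̄ = F·P·Fᵀ + Q = [50 -28; -28 23]
step 0: y = z − H·x̄ = [-8, -1]
step 0: S = H·P̄·Hᵀ + R = [52 -28; -28 24]
step 0: K = P̄·Hᵀ·S⁻¹ = [26/29 -7/58; -7/116 103/116]
step 0: x' = x̄ + K·y = [171/58, -279/116]
step 0: P' = (I − K·H)·P̄ = [52/29 -7/58; -7/58 103/116]
step 1: x̄ = F·x = [153/116, -225/29]
step 1: P̄ = F·P·Fᵀ + Q = [1707/116 -47/29; -47/29 227/29]
step 1: y = z − H·x̄ = [-269/116, 283/29]
step 1: S = H·P̄·Hᵀ + R = [1939/116 -47/29; -47/29 256/29]
step 1: K = P̄·Hᵀ·S⁻¹ = [3691/4203 -94/4203; -47/4203 14873/16812]
step 1: x' = x̄ + K·y = [-437/467, 841/934]
step 1: P' = (I − K·H)·P̄ = [7382/4203 -94/4203; -94/4203 14873/16812]
step 2: x̄ = F·x = [-775/934, 1278/467]
step 2: P̄ = F·P·Fᵀ + Q = [264269/16812 -14903/8406; -14903/8406 31037/4203]
step 2: y = z − H·x̄ = [-2027/934, -2679/467]
step 2: S = H·P̄·Hᵀ + R = [297893/16812 -14903/8406; -14903/8406 35240/4203]
step 2: K = P̄·Hᵀ·S⁻¹ = [2162917/2444837 -59612/2444837; -29806/2444837 2146944/2444837]
step 2: x' = x̄ + K·y = [-6380707/2444837, -5560927/2444837]
step 2: P' = (I − K·H)·P̄ = [4325834/2444837 -59612/2444837; -59612/2444837 2146944/2444837]

step 0: x' = [171/58, -279/116], P' = [52/29 -7/58; -7/58 103/116]
step 1: x' = [-437/467, 841/934], P' = [7382/4203 -94/4203; -94/4203 14873/16812]
step 2: x' = [-6380707/2444837, -5560927/2444837], P' = [4325834/2444837 -59612/2444837; -59612/2444837 2146944/2444837]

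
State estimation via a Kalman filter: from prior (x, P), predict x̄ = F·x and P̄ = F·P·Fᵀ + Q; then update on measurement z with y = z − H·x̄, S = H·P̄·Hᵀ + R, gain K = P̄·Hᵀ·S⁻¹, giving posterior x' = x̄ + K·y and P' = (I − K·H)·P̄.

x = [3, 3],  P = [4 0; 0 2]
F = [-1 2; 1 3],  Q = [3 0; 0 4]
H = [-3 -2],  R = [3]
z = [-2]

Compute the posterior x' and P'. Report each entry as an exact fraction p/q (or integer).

x̄ = F·x = [3, 12]
P̄ = F·P·Fᵀ + Q = [15 8; 8 26]
y = z − H·x̄ = [31]
S = H·P̄·Hᵀ + R = [338]
K = P̄·Hᵀ·S⁻¹ = [-61/338; -38/169]
x' = x̄ + K·y = [-877/338, 850/169]
P' = (I − K·H)·P̄ = [1349/338 -966/169; -966/169 1506/169]

x' = [-877/338, 850/169]
P' = [1349/338 -966/169; -966/169 1506/169]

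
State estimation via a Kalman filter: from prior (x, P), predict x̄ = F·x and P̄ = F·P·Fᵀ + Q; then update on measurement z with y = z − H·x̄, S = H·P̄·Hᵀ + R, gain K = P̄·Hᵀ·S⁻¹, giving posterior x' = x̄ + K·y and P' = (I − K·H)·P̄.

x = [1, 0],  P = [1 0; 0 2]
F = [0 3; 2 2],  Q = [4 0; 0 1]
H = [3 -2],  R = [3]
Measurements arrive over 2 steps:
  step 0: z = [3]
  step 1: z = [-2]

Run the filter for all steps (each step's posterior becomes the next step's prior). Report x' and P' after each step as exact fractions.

step 0: x' = [294/109, 288/109], P' = [634/109 888/109; 888/109 1317/109]
step 1: x' = [25485/6118, 21992/3059], P' = [385895/12236 140808/3059; 140808/3059 207591/3059]

step 0: x̄ = F·x = [0, 2]
step 0: P̄ = F·P·Fᵀ + Q = [22 12; 12 13]
step 0: y = z − H·x̄ = [7]
step 0: S = H·P̄·Hᵀ + R = [109]
step 0: K = P̄·Hᵀ·S⁻¹ = [42/109; 10/109]
step 0: x' = x̄ + K·y = [294/109, 288/109]
step 0: P' = (I − K·H)·P̄ = [634/109 888/109; 888/109 1317/109]
step 1: x̄ = F·x = [864/109, 1164/109]
step 1: P̄ = F·P·Fᵀ + Q = [12289/109 13230/109; 13230/109 15017/109]
step 1: y = z − H·x̄ = [-482/109]
step 1: S = H·P̄·Hᵀ + R = [12236/109]
step 1: K = P̄·Hᵀ·S⁻¹ = [10407/12236; 2414/3059]
step 1: x' = x̄ + K·y = [25485/6118, 21992/3059]
step 1: P' = (I − K·H)·P̄ = [385895/12236 140808/3059; 140808/3059 207591/3059]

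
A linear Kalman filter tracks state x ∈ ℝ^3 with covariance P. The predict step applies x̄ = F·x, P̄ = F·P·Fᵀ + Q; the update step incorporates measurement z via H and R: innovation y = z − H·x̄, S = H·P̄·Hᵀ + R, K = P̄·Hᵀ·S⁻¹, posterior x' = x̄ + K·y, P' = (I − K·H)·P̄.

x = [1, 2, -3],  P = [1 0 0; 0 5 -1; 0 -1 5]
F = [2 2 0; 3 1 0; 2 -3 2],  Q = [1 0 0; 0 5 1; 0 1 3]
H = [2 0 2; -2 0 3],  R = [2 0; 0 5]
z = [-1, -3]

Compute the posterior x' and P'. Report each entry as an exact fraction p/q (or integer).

x' = [22631/61711, 114607/61711, -51052/61711]
P' = [22925/61711 18996/61711 -4950/61711; 18996/61711 448105/61711 -1006/61711; -4950/61711 -1006/61711 17220/61711]

x̄ = F·x = [6, 5, -10]
P̄ = F·P·Fᵀ + Q = [25 16 -30; 16 19 -10; -30 -10 84]
y = z − H·x̄ = [7, 39]
S = H·P̄·Hᵀ + R = [198 344; 344 1221]
K = P̄·Hᵀ·S⁻¹ = [17975/61711 -12140/61711; 17990/61711 -8202/61711; 12270/61711 12312/61711]
x' = x̄ + K·y = [22631/61711, 114607/61711, -51052/61711]
P' = (I − K·H)·P̄ = [22925/61711 18996/61711 -4950/61711; 18996/61711 448105/61711 -1006/61711; -4950/61711 -1006/61711 17220/61711]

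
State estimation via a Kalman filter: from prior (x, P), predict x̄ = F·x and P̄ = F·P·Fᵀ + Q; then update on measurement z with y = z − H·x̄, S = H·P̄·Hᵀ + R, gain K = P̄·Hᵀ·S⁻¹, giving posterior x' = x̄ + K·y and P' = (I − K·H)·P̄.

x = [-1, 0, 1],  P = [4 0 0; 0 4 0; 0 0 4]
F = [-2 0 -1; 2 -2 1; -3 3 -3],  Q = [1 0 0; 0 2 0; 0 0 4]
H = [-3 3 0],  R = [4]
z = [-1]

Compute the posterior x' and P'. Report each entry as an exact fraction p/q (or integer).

x' = [56/179, -5/179, -288/179]
P' = [3666/895 3502/895 -3204/895; 3502/895 3734/895 -3588/895; -3204/895 -3588/895 17296/895]

x̄ = F·x = [1, -1, 0]
P̄ = F·P·Fᵀ + Q = [21 -20 36; -20 38 -60; 36 -60 112]
y = z − H·x̄ = [5]
S = H·P̄·Hᵀ + R = [895]
K = P̄·Hᵀ·S⁻¹ = [-123/895; 174/895; -288/895]
x' = x̄ + K·y = [56/179, -5/179, -288/179]
P' = (I − K·H)·P̄ = [3666/895 3502/895 -3204/895; 3502/895 3734/895 -3588/895; -3204/895 -3588/895 17296/895]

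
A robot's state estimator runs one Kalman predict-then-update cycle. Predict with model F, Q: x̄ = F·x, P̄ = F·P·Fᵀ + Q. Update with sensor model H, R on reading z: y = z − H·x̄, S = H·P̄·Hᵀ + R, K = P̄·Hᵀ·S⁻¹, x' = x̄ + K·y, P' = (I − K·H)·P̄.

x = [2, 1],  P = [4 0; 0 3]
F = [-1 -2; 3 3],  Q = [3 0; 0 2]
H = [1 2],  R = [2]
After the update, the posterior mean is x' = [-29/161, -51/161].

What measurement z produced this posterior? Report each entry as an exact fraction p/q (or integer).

z = [-1]

x̄ = F·x = [-4, 9]
P̄ = F·P·Fᵀ + Q = [19 -30; -30 65]
S = H·P̄·Hᵀ + R = [161]
K = P̄·Hᵀ·S⁻¹ = [-41/161; 100/161]
x' − x̄ = [615/161, -1500/161] = K·y
y = (KᵀK)⁻¹·Kᵀ·(x' − x̄) = [-15]
z = y + H·x̄ = [-15] + [14] = [-1]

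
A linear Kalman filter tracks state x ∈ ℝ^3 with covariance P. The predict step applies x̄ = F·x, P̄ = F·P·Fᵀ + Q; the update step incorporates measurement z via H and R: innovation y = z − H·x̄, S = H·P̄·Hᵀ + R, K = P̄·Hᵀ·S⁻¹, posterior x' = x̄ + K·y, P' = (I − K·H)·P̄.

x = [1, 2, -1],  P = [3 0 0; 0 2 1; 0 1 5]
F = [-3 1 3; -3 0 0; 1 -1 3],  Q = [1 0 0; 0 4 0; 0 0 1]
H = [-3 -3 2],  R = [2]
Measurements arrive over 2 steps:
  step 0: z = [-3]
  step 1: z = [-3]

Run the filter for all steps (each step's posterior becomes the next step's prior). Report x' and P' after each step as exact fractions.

step 0: x' = [-44/43, -33/43, -359/86], P' = [1435/43 -375/43 1582/43; -375/43 181/43 -297/43; 1582/43 -297/43 61695/1376]
step 1: x' = [-155245459/15178231, 43836324/15178231, -189882569/15178231], P' = [869172657/15178231 -250231581/15178231 928312199/15178231; -250231581/15178231 91500763/15178231 -240592323/15178231; 928312199/15178231 -240592323/15178231 1035274287/15178231]

step 0: x̄ = F·x = [-4, -3, -4]
step 0: P̄ = F·P·Fᵀ + Q = [81 27 34; 27 31 -9; 34 -9 45]
step 0: y = z − H·x̄ = [-16]
step 0: S = H·P̄·Hᵀ + R = [1376]
step 0: K = P̄·Hᵀ·S⁻¹ = [-8/43; -6/43; 15/1376]
step 0: x' = x̄ + K·y = [-44/43, -33/43, -359/86]
step 0: P' = (I − K·H)·P̄ = [1435/43 -375/43 1582/43; -375/43 181/43 -297/43; 1582/43 -297/43 61695/1376]
step 1: x̄ = F·x = [-879/86, 132/43, -1099/86]
step 1: P̄ = F·P·Fᵀ + Q = [79447/1376 -198/43 59959/1376; -198/43 13087/43 -19668/43; 59959/1376 -19668/43 993111/1376]
step 1: y = z − H·x̄ = [95/86]
step 1: S = H·P̄·Hᵀ + R = [15178231/1376]
step 1: K = P̄·Hᵀ·S⁻¹ = [-99415/15178231; -2496096/15178231; 3694473/15178231]
step 1: x' = x̄ + K·y = [-155245459/15178231, 43836324/15178231, -189882569/15178231]
step 1: P' = (I − K·H)·P̄ = [869172657/15178231 -250231581/15178231 928312199/15178231; -250231581/15178231 91500763/15178231 -240592323/15178231; 928312199/15178231 -240592323/15178231 1035274287/15178231]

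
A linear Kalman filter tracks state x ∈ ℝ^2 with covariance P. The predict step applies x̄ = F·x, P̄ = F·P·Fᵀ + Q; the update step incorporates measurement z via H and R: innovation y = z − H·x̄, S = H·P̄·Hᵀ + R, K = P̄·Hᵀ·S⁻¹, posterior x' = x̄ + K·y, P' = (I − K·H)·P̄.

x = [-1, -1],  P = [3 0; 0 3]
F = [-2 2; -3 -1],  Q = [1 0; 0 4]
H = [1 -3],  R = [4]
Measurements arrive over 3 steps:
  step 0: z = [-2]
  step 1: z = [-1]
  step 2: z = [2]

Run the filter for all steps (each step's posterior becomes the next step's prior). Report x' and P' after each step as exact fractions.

step 0: x' = [-110/263, 152/263], P' = [6454/263 2166/263; 2166/263 842/263]
step 1: x' = [1065831/499699, 521506/499699], P' = [2758700/499699 1016912/499699; 1016912/499699 593040/499699]
step 2: x' = [-5364949/80557933, -59524249/80557933], P' = [1208377172/241673799 440291128/241673799; 440291128/241673799 265785512/241673799]

step 0: x̄ = F·x = [0, 4]
step 0: P̄ = F·P·Fᵀ + Q = [25 12; 12 34]
step 0: y = z − H·x̄ = [10]
step 0: S = H·P̄·Hᵀ + R = [263]
step 0: K = P̄·Hᵀ·S⁻¹ = [-11/263; -90/263]
step 0: x' = x̄ + K·y = [-110/263, 152/263]
step 0: P' = (I − K·H)·P̄ = [6454/263 2166/263; 2166/263 842/263]
step 1: x̄ = F·x = [524/263, 178/263]
step 1: P̄ = F·P·Fᵀ + Q = [12119/263 28376/263; 28376/263 72976/263]
step 1: y = z − H·x̄ = [-253/263]
step 1: S = H·P̄·Hᵀ + R = [499699/263]
step 1: K = P̄·Hᵀ·S⁻¹ = [-73009/499699; -190552/499699]
step 1: x' = x̄ + K·y = [1065831/499699, 521506/499699]
step 1: P' = (I − K·H)·P̄ = [2758700/499699 1016912/499699; 1016912/499699 593040/499699]
step 2: x̄ = F·x = [-1088650/499699, -3718999/499699]
step 2: P̄ = F·P·Fᵀ + Q = [5771363/499699 11298472/499699; 11298472/499699 33521608/499699]
step 2: y = z − H·x̄ = [-9068949/499699]
step 2: S = H·P̄·Hᵀ + R = [241673799/499699]
step 2: K = P̄·Hᵀ·S⁻¹ = [-28124053/241673799; -89266352/241673799]
step 2: x' = x̄ + K·y = [-5364949/80557933, -59524249/80557933]
step 2: P' = (I − K·H)·P̄ = [1208377172/241673799 440291128/241673799; 440291128/241673799 265785512/241673799]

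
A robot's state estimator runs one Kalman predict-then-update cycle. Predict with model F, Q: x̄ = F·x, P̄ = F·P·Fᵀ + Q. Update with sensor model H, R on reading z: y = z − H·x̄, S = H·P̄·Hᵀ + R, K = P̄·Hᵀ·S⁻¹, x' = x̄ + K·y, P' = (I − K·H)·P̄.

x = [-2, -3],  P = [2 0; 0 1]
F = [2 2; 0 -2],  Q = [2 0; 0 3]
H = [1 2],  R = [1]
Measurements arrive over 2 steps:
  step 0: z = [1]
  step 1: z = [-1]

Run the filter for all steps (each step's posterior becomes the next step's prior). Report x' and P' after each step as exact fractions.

step 0: x' = [-92/9, 152/27], P' = [38/3 -56/9; -56/9 89/27]
step 1: x' = [830/3473, -2566/3473], P' = [13738/3473 -6336/3473; -6336/3473 3763/3473]

step 0: x̄ = F·x = [-10, 6]
step 0: P̄ = F·P·Fᵀ + Q = [14 -4; -4 7]
step 0: y = z − H·x̄ = [-1]
step 0: S = H·P̄·Hᵀ + R = [27]
step 0: K = P̄·Hᵀ·S⁻¹ = [2/9; 10/27]
step 0: x' = x̄ + K·y = [-92/9, 152/27]
step 0: P' = (I − K·H)·P̄ = [38/3 -56/9; -56/9 89/27]
step 1: x̄ = F·x = [-248/27, -304/27]
step 1: P̄ = F·P·Fᵀ + Q = [434/27 316/27; 316/27 437/27]
step 1: y = z − H·x̄ = [829/27]
step 1: S = H·P̄·Hᵀ + R = [3473/27]
step 1: K = P̄·Hᵀ·S⁻¹ = [1066/3473; 1190/3473]
step 1: x' = x̄ + K·y = [830/3473, -2566/3473]
step 1: P' = (I − K·H)·P̄ = [13738/3473 -6336/3473; -6336/3473 3763/3473]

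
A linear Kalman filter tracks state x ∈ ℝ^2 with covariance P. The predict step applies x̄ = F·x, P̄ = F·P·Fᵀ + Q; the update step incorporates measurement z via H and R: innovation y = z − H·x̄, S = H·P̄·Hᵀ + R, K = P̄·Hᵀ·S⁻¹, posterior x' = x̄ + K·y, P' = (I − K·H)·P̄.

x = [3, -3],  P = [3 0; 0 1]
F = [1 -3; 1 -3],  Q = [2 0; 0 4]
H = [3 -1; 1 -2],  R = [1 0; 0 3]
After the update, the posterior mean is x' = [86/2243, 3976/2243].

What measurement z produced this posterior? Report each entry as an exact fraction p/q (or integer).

z = [-2, -3]

x̄ = F·x = [12, 12]
P̄ = F·P·Fᵀ + Q = [14 12; 12 16]
S = H·P̄·Hᵀ + R = [71 -10; -10 33]
K = P̄·Hᵀ·S⁻¹ = [890/2243 -410/2243; 460/2243 -1220/2243]
x' − x̄ = [-26830/2243, -22940/2243] = K·y
y = (KᵀK)⁻¹·Kᵀ·(x' − x̄) = [-26, 9]
z = y + H·x̄ = [-26, 9] + [24, -12] = [-2, -3]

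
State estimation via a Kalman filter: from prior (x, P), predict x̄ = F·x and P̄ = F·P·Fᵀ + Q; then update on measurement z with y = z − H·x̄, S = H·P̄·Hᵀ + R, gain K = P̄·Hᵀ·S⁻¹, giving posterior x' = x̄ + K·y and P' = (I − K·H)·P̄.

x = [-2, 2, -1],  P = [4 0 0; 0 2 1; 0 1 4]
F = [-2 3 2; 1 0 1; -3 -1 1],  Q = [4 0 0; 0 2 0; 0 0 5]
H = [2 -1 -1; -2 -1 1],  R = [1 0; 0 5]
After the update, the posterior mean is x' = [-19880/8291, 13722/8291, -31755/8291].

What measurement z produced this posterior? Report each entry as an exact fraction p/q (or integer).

x̄ = F·x = [8, -3, 3]
P̄ = F·P·Fᵀ + Q = [66 3 27; 3 10 -9; 27 -9 45]
S = H·P̄·Hᵀ + R = [182 -191; -191 246]
K = P̄·Hᵀ·S⁻¹ = [4464/8291 -174/8291; -3545/8291 -3595/8291; 4428/8291 3438/8291]
x' − x̄ = [-86208/8291, 38595/8291, -56628/8291] = K·y
y = (KᵀK)⁻¹·Kᵀ·(x' − x̄) = [-19, 8]
z = y + H·x̄ = [-19, 8] + [16, -10] = [-3, -2]

z = [-3, -2]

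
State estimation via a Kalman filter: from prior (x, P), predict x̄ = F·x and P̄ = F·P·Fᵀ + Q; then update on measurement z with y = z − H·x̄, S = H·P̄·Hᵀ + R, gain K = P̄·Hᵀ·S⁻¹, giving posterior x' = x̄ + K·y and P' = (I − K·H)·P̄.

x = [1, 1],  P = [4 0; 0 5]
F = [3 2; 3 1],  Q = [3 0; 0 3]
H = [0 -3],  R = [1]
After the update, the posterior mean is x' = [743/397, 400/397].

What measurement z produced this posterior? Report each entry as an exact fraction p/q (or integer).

z = [-3]

x̄ = F·x = [5, 4]
P̄ = F·P·Fᵀ + Q = [59 46; 46 44]
S = H·P̄·Hᵀ + R = [397]
K = P̄·Hᵀ·S⁻¹ = [-138/397; -132/397]
x' − x̄ = [-1242/397, -1188/397] = K·y
y = (KᵀK)⁻¹·Kᵀ·(x' − x̄) = [9]
z = y + H·x̄ = [9] + [-12] = [-3]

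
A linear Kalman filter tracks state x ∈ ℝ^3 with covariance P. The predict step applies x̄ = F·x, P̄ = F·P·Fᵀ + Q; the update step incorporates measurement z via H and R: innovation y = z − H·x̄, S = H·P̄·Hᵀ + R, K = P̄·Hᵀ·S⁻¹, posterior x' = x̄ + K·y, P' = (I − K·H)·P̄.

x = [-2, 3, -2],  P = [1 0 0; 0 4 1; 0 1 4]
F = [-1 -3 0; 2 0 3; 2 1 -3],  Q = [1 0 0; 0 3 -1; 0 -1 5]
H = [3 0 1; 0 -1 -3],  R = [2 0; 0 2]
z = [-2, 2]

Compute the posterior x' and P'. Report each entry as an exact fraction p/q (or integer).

x̄ = F·x = [-7, -10, 5]
P̄ = F·P·Fᵀ + Q = [38 -11 -5; -11 43 -30; -5 -30 43]
y = z − H·x̄ = [14, 7]
S = H·P̄·Hᵀ + R = [357 -21; -21 252]
K = P̄·Hᵀ·S⁻¹ = [46/147 19/147; -709/4263 736/4263; 79/1421 -1655/4263]
x' = x̄ + K·y = [-12/7, -6772/609, 1864/609]
P' = (I − K·H)·P̄ = [26/49 388/147 -142/147; 388/147 104050/4263 -35174/4263; -142/147 -35174/4263 4276/1421]

x' = [-12/7, -6772/609, 1864/609]
P' = [26/49 388/147 -142/147; 388/147 104050/4263 -35174/4263; -142/147 -35174/4263 4276/1421]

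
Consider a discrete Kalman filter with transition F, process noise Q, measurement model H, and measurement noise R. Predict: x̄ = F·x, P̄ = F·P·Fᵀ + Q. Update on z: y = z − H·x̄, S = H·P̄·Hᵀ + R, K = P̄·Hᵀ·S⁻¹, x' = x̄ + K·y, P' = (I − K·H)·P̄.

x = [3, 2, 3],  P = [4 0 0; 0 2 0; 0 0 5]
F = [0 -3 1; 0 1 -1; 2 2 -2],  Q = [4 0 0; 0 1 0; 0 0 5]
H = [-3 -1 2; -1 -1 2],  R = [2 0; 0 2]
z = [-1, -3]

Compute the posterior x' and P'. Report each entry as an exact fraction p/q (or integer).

x̄ = F·x = [-3, -1, 4]
P̄ = F·P·Fᵀ + Q = [27 -11 -22; -11 8 14; -22 14 49]
y = z − H·x̄ = [-19, -15]
S = H·P̄·Hᵀ + R = [591 361; 361 243]
K = P̄·Hᵀ·S⁻¹ = [-3021/6646 2847/6646; 422/3323 -203/3323; -454/3323 2124/3323]
x' = x̄ + K·y = [-2622/3323, -8296/3323, -9942/3323]
P' = (I − K·H)·P̄ = [2934/3323 -625/3323 2578/3323; -625/3323 10511/3323 4740/3323; 2578/3323 4740/3323 5783/3323]

x' = [-2622/3323, -8296/3323, -9942/3323]
P' = [2934/3323 -625/3323 2578/3323; -625/3323 10511/3323 4740/3323; 2578/3323 4740/3323 5783/3323]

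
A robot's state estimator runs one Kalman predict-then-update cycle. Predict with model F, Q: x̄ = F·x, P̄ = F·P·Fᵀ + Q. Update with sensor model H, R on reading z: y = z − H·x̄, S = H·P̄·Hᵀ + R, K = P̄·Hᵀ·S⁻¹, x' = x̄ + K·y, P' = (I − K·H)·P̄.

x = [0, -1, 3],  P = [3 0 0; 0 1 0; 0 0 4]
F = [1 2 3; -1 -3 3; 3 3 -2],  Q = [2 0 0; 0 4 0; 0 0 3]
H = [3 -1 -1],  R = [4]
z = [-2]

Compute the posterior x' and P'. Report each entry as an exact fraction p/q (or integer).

x' = [-2/9, 617/81, -529/81]
P' = [11/4 49/36 49/9; 49/36 11807/324 -2692/81; 49/9 -2692/81 4055/81]

x̄ = F·x = [7, 12, -9]
P̄ = F·P·Fᵀ + Q = [45 27 -9; 27 52 -42; -9 -42 55]
y = z − H·x̄ = [-20]
S = H·P̄·Hᵀ + R = [324]
K = P̄·Hᵀ·S⁻¹ = [13/36; 71/324; -10/81]
x' = x̄ + K·y = [-2/9, 617/81, -529/81]
P' = (I − K·H)·P̄ = [11/4 49/36 49/9; 49/36 11807/324 -2692/81; 49/9 -2692/81 4055/81]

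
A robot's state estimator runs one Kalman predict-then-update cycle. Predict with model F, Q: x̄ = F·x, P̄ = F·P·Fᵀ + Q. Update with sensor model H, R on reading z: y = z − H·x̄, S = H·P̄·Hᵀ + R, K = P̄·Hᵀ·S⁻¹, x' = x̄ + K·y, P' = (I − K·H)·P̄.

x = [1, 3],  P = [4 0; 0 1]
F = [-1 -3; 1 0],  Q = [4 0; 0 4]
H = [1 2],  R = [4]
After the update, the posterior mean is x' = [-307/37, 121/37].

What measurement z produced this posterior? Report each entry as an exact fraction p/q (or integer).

x̄ = F·x = [-10, 1]
P̄ = F·P·Fᵀ + Q = [17 -4; -4 8]
S = H·P̄·Hᵀ + R = [37]
K = P̄·Hᵀ·S⁻¹ = [9/37; 12/37]
x' − x̄ = [63/37, 84/37] = K·y
y = (KᵀK)⁻¹·Kᵀ·(x' − x̄) = [7]
z = y + H·x̄ = [7] + [-8] = [-1]

z = [-1]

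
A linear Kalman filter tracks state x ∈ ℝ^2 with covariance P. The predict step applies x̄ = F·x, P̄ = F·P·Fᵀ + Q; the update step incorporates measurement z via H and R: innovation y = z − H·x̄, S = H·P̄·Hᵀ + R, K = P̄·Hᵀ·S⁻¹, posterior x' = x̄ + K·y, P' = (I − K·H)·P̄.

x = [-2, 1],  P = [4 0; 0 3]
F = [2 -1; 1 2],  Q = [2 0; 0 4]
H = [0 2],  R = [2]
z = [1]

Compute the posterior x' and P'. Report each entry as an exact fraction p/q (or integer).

x' = [-203/41, 20/41]
P' = [853/41 2/41; 2/41 20/41]

x̄ = F·x = [-5, 0]
P̄ = F·P·Fᵀ + Q = [21 2; 2 20]
y = z − H·x̄ = [1]
S = H·P̄·Hᵀ + R = [82]
K = P̄·Hᵀ·S⁻¹ = [2/41; 20/41]
x' = x̄ + K·y = [-203/41, 20/41]
P' = (I − K·H)·P̄ = [853/41 2/41; 2/41 20/41]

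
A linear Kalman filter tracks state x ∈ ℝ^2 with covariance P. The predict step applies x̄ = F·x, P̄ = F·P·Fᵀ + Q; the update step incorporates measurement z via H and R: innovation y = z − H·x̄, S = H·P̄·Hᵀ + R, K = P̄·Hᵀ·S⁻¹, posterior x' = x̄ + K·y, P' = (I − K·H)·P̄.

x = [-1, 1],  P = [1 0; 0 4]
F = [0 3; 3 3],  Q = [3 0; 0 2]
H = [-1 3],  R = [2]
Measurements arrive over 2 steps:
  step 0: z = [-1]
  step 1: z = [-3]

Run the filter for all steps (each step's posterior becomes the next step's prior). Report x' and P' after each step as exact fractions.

step 0: x' = [441/124, 105/124], P' = [4911/248 1683/248; 1683/248 631/248]
step 1: x' = [-140544/121595, -835587/607975], P' = [123042/24319 212544/121595; 212544/121595 501692/607975]

step 0: x̄ = F·x = [3, 0]
step 0: P̄ = F·P·Fᵀ + Q = [39 36; 36 47]
step 0: y = z − H·x̄ = [2]
step 0: S = H·P̄·Hᵀ + R = [248]
step 0: K = P̄·Hᵀ·S⁻¹ = [69/248; 105/248]
step 0: x' = x̄ + K·y = [441/124, 105/124]
step 0: P' = (I − K·H)·P̄ = [4911/248 1683/248; 1683/248 631/248]
step 1: x̄ = F·x = [315/124, 819/62]
step 1: P̄ = F·P·Fᵀ + Q = [6423/248 10413/124; 10413/124 20167/62]
step 1: y = z − H·x̄ = [-4971/124]
step 1: S = H·P̄·Hᵀ + R = [607975/248]
step 1: K = P̄·Hᵀ·S⁻¹ = [11211/121595; 221178/607975]
step 1: x' = x̄ + K·y = [-140544/121595, -835587/607975]
step 1: P' = (I − K·H)·P̄ = [123042/24319 212544/121595; 212544/121595 501692/607975]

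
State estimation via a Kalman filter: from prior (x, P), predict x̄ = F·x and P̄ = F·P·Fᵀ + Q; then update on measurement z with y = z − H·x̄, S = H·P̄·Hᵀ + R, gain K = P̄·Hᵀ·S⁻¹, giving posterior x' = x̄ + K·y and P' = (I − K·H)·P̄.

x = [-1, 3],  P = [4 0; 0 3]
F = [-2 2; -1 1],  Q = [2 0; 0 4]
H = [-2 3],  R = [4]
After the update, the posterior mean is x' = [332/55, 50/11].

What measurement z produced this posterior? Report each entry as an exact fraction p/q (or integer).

x̄ = F·x = [8, 4]
P̄ = F·P·Fᵀ + Q = [30 14; 14 11]
S = H·P̄·Hᵀ + R = [55]
K = P̄·Hᵀ·S⁻¹ = [-18/55; 1/11]
x' − x̄ = [-108/55, 6/11] = K·y
y = (KᵀK)⁻¹·Kᵀ·(x' − x̄) = [6]
z = y + H·x̄ = [6] + [-4] = [2]

z = [2]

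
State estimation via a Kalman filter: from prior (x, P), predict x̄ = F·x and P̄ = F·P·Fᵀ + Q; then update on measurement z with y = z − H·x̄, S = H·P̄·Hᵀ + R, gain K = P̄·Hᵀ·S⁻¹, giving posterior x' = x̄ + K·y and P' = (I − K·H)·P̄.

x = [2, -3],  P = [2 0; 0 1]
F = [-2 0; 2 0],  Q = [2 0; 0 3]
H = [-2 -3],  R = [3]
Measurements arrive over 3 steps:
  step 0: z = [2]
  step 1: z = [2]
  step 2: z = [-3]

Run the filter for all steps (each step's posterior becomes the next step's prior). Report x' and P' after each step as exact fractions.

step 0: x' = [-80/23, 41/23], P' = [222/23 -150/23; -150/23 217/46]
step 1: x' = [4156/881, -3415/881], P' = [22002/881 -15066/881; -15066/881 21183/1762]
step 2: x' = [-301278/60743, 528859/121486], P' = [2138622/60743 -1467990/60743; -1467990/60743 2053257/121486]

step 0: x̄ = F·x = [-4, 4]
step 0: P̄ = F·P·Fᵀ + Q = [10 -8; -8 11]
step 0: y = z − H·x̄ = [6]
step 0: S = H·P̄·Hᵀ + R = [46]
step 0: K = P̄·Hᵀ·S⁻¹ = [2/23; -17/46]
step 0: x' = x̄ + K·y = [-80/23, 41/23]
step 0: P' = (I − K·H)·P̄ = [222/23 -150/23; -150/23 217/46]
step 1: x̄ = F·x = [160/23, -160/23]
step 1: P̄ = F·P·Fᵀ + Q = [934/23 -888/23; -888/23 957/23]
step 1: y = z − H·x̄ = [-114/23]
step 1: S = H·P̄·Hᵀ + R = [1762/23]
step 1: K = P̄·Hᵀ·S⁻¹ = [398/881; -1095/1762]
step 1: x' = x̄ + K·y = [4156/881, -3415/881]
step 1: P' = (I − K·H)·P̄ = [22002/881 -15066/881; -15066/881 21183/1762]
step 2: x̄ = F·x = [-8312/881, 8312/881]
step 2: P̄ = F·P·Fᵀ + Q = [89770/881 -88008/881; -88008/881 90651/881]
step 2: y = z − H·x̄ = [5669/881]
step 2: S = H·P̄·Hᵀ + R = [121486/881]
step 2: K = P̄·Hᵀ·S⁻¹ = [42242/60743; -95937/121486]
step 2: x' = x̄ + K·y = [-301278/60743, 528859/121486]
step 2: P' = (I − K·H)·P̄ = [2138622/60743 -1467990/60743; -1467990/60743 2053257/121486]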